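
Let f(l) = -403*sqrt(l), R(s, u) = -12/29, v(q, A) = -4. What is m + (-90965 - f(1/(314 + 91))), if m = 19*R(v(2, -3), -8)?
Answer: -2638213/29 + 403*sqrt(5)/45 ≈ -90953.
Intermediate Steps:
R(s, u) = -12/29 (R(s, u) = -12*1/29 = -12/29)
m = -228/29 (m = 19*(-12/29) = -228/29 ≈ -7.8621)
m + (-90965 - f(1/(314 + 91))) = -228/29 + (-90965 - (-403)*sqrt(1/(314 + 91))) = -228/29 + (-90965 - (-403)*sqrt(1/405)) = -228/29 + (-90965 - (-403)*sqrt(5)/45) = -228/29 + (-90965 + 403*sqrt(5)/45) = -2638213/29 + 403*sqrt(5)/45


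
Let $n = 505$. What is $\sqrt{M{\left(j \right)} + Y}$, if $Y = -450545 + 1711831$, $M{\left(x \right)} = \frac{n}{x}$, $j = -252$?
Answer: $\frac{\sqrt{2224904969}}{42} \approx 1123.1$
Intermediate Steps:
$M{\left(x \right)} = \frac{505}{x}$
$Y = 1261286$
$\sqrt{M{\left(j \right)} + Y} = \sqrt{\frac{505}{-252} + 1261286} = \sqrt{505 \left(- \frac{1}{252}\right) + 1261286} = \sqrt{- \frac{505}{252} + 1261286} = \sqrt{\frac{317843567}{252}} = \frac{\sqrt{2224904969}}{42}$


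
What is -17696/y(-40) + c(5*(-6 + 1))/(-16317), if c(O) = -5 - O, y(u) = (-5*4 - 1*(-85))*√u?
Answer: -20/16317 + 4424*I*√10/325 ≈ -0.0012257 + 43.046*I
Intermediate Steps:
y(u) = 65*√u (y(u) = (-20 + 85)*√u = 65*√u)
-17696/y(-40) + c(5*(-6 + 1))/(-16317) = -17696*(-I*√10/1300) + (-5 - 5*(-6 + 1))/(-16317) = -17696*(-I*√10/1300) + (-5 - 5*(-5))*(-1/16317) = -17696*(-I*√10/1300) + (-5 - 1*(-25))*(-1/16317) = -(-4424)*I*√10/325 + (-5 + 25)*(-1/16317) = 4424*I*√10/325 + 20*(-1/16317) = 4424*I*√10/325 - 20/16317 = -20/16317 + 4424*I*√10/325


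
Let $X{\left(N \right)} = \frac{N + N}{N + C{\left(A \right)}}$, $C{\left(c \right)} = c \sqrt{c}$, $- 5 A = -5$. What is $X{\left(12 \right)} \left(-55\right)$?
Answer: $- \frac{1320}{13} \approx -101.54$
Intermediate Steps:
$A = 1$ ($A = \left(- \frac{1}{5}\right) \left(-5\right) = 1$)
$C{\left(c \right)} = c^{\frac{3}{2}}$
$X{\left(N \right)} = \frac{2 N}{1 + N}$ ($X{\left(N \right)} = \frac{N + N}{N + 1^{\frac{3}{2}}} = \frac{2 N}{N + 1} = \frac{2 N}{1 + N}$)
$X{\left(12 \right)} \left(-55\right) = 2 \cdot 12 \frac{1}{1 + 12} \left(-55\right) = 2 \cdot 12 \cdot \frac{1}{13} \left(-55\right) = \frac{24}{13} \left(-55\right) = - \frac{1320}{13}$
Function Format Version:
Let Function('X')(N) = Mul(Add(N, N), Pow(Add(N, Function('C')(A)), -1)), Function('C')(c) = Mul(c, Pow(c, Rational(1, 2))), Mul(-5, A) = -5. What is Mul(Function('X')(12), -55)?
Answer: Rational(-1320, 13) ≈ -101.54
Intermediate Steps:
A = 1 (A = Mul(Rational(-1, 5), -5) = 1)
Function('C')(c) = Pow(c, Rational(3, 2))
Function('X')(N) = Mul(2, N, Pow(Add(1, N), -1)) (Function('X')(N) = Mul(Add(N, N), Pow(Add(N, Pow(1, Rational(3, 2))), -1)) = Mul(Mul(2, N), Pow(Add(N, 1), -1)) = Mul(Mul(2, N), Pow(Add(1, N), -1)) = Mul(2, N, Pow(Add(1, N), -1)))
Mul(Function('X')(12), -55) = Mul(Mul(2, 12, Pow(Add(1, 12), -1)), -55) = Mul(Mul(2, 12, Pow(13, -1)), -55) = Mul(Mul(2, 12, Rational(1, 13)), -55) = Mul(Rational(24, 13), -55) = Rational(-1320, 13)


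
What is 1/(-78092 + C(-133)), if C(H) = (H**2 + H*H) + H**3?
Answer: -1/2395351 ≈ -4.1748e-7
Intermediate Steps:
C(H) = H**3 + 2*H**2 (C(H) = (H**2 + H**2) + H**3 = 2*H**2 + H**3 = H**3 + 2*H**2)
1/(-78092 + C(-133)) = 1/(-78092 + (-133)**2*(2 - 133)) = 1/(-78092 + 17689*(-131)) = 1/(-78092 - 2317259) = 1/(-2395351) = -1/2395351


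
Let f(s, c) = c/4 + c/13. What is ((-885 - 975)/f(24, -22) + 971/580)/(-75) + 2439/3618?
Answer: -508009003/181670500 ≈ -2.7963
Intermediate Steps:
f(s, c) = 17*c/52 (f(s, c) = c*(1/4) + c*(1/13) = c/4 + c/13 = 17*c/52)
((-885 - 975)/f(24, -22) + 971/580)/(-75) + 2439/3618 = ((-885 - 975)/(((17/52)*(-22))) + 971/580)/(-75) + 2439/3618 = (-1860/(-187/26) + 971*(1/580))*(-1/75) + 2439*(1/3618) = (-1860*(-26/187) + 971/580)*(-1/75) + 271/402 = (48360/187 + 971/580)*(-1/75) + 271/402 = (28230377/108460)*(-1/75) + 271/402 = -28230377/8134500 + 271/402 = -508009003/181670500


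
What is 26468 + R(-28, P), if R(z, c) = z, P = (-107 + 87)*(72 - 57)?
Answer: 26440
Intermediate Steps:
P = -300 (P = -20*15 = -300)
26468 + R(-28, P) = 26468 - 28 = 26440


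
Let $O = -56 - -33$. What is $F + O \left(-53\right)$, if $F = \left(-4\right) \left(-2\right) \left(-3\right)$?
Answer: $1195$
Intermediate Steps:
$F = -24$ ($F = 8 \left(-3\right) = -24$)
$O = -23$ ($O = -56 + 33 = -23$)
$F + O \left(-53\right) = -24 - -1219 = -24 + 1219 = 1195$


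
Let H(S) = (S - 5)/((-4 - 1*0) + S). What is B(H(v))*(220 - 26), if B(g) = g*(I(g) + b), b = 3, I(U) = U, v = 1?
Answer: 10088/9 ≈ 1120.9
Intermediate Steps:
H(S) = (-5 + S)/(-4 + S) (H(S) = (-5 + S)/((-4 + 0) + S) = (-5 + S)/(-4 + S))
B(g) = g*(3 + g) (B(g) = g*(g + 3) = g*(3 + g))
B(H(v))*(220 - 26) = (((-5 + 1)/(-4 + 1))*(3 + (-5 + 1)/(-4 + 1)))*(220 - 26) = ((-4/(-3))*(3 - 4/(-3)))*194 = ((-⅓*(-4))*(3 - ⅓*(-4)))*194 = (4*(3 + 4/3)/3)*194 = ((4/3)*(13/3))*194 = (52/9)*194 = 10088/9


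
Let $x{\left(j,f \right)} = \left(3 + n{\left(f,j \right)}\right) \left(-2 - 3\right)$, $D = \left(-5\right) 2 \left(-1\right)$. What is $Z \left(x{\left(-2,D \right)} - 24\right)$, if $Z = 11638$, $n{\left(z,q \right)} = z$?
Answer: $-1035782$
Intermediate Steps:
$D = 10$ ($D = \left(-10\right) \left(-1\right) = 10$)
$x{\left(j,f \right)} = -15 - 5 f$ ($x{\left(j,f \right)} = \left(3 + f\right) \left(-2 - 3\right) = \left(3 + f\right) \left(-5\right) = -15 - 5 f$)
$Z \left(x{\left(-2,D \right)} - 24\right) = 11638 \left(\left(-15 - 50\right) - 24\right) = 11638 \left(-65 - 24\right) = 11638 \left(-89\right) = -1035782$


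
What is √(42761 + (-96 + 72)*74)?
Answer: √40985 ≈ 202.45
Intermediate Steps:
√(42761 + (-96 + 72)*74) = √(42761 - 24*74) = √(42761 - 1776) = √40985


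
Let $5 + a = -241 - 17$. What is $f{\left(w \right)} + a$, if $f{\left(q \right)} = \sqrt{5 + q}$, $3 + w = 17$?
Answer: $-263 + \sqrt{19} \approx -258.64$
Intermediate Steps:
$a = -263$ ($a = -5 - 258 = -263$)
$w = 14$ ($w = -3 + 17 = 14$)
$f{\left(w \right)} + a = \sqrt{5 + 14} - 263 = \sqrt{19} - 263 = -263 + \sqrt{19}$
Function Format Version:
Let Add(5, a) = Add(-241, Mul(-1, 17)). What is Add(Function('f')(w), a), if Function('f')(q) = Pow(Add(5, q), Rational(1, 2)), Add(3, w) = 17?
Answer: Add(-263, Pow(19, Rational(1, 2))) ≈ -258.64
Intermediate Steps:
a = -263 (a = Add(-5, Add(-241, Mul(-1, 17))) = Add(-5, Add(-241, -17)) = Add(-5, -258) = -263)
w = 14 (w = Add(-3, 17) = 14)
Add(Function('f')(w), a) = Add(Pow(Add(5, 14), Rational(1, 2)), -263) = Add(Pow(19, Rational(1, 2)), -263) = Add(-263, Pow(19, Rational(1, 2)))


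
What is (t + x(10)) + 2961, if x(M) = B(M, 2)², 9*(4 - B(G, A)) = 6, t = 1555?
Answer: 40744/9 ≈ 4527.1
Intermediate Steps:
B(G, A) = 10/3 (B(G, A) = 4 - ⅑*6 = 4 - ⅔ = 10/3)
x(M) = 100/9 (x(M) = (10/3)² = 100/9)
(t + x(10)) + 2961 = (1555 + 100/9) + 2961 = 14095/9 + 2961 = 40744/9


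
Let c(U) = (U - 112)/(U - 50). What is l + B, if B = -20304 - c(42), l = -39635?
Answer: -239791/4 ≈ -59948.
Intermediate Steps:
c(U) = (-112 + U)/(-50 + U)
B = -81251/4 (B = -20304 - (-112 + 42)/(-50 + 42) = -20304 - (-70)/(-8) = -20304 - (-1)*(-70)/8 = -20304 - 1*35/4 = -20304 - 35/4 = -81251/4 ≈ -20313.)
l + B = -39635 - 81251/4 = -239791/4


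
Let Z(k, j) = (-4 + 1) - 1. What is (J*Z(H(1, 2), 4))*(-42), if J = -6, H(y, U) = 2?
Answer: -1008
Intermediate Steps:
Z(k, j) = -4 (Z(k, j) = -3 - 1 = -4)
(J*Z(H(1, 2), 4))*(-42) = -6*(-4)*(-42) = 24*(-42) = -1008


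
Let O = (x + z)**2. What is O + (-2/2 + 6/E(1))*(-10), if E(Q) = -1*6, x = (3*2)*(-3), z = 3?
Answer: 245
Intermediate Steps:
x = -18 (x = 6*(-3) = -18)
E(Q) = -6
O = 225 (O = (-18 + 3)**2 = (-15)**2 = 225)
O + (-2/2 + 6/E(1))*(-10) = 225 + (-2/2 + 6/(-6))*(-10) = 225 + (-2*1/2 + 6*(-1/6))*(-10) = 225 + (-1 - 1)*(-10) = 225 - 2*(-10) = 225 + 20 = 245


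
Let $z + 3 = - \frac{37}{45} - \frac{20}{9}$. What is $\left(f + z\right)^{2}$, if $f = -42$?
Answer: $\frac{4674244}{2025} \approx 2308.3$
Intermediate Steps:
$z = - \frac{272}{45}$ ($z = -3 - \left(\frac{20}{9} + \frac{37}{45}\right) = -3 - \frac{137}{45} = - \frac{272}{45} \approx -6.0444$)
$\left(f + z\right)^{2} = \left(-42 - \frac{272}{45}\right)^{2} = \left(- \frac{2162}{45}\right)^{2} = \frac{4674244}{2025}$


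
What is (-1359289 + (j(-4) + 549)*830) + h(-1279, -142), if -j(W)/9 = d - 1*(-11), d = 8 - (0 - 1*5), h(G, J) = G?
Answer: -1084178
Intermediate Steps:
d = 13 (d = 8 - (0 - 5) = 8 - 1*(-5) = 8 + 5 = 13)
j(W) = -216 (j(W) = -9*(13 - 1*(-11)) = -9*(13 + 11) = -9*24 = -216)
(-1359289 + (j(-4) + 549)*830) + h(-1279, -142) = (-1359289 + (-216 + 549)*830) - 1279 = (-1359289 + 333*830) - 1279 = (-1359289 + 276390) - 1279 = -1082899 - 1279 = -1084178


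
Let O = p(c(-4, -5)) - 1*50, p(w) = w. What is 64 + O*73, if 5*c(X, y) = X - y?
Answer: -17857/5 ≈ -3571.4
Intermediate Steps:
c(X, y) = -y/5 + X/5 (c(X, y) = (X - y)/5 = -y/5 + X/5)
O = -249/5 (O = (-⅕*(-5) + (⅕)*(-4)) - 1*50 = (1 - ⅘) - 50 = ⅕ - 50 = -249/5 ≈ -49.800)
64 + O*73 = 64 - 249/5*73 = 64 - 18177/5 = -17857/5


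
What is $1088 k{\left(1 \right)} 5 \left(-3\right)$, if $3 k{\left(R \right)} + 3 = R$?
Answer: $10880$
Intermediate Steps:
$k{\left(R \right)} = -1 + \frac{R}{3}$
$1088 k{\left(1 \right)} 5 \left(-3\right) = 1088 \left(-1 + \frac{1}{3} \cdot 1\right) 5 \left(-3\right) = 1088 \left(-1 + \frac{1}{3}\right) 5 \left(-3\right) = 1088 \left(- \frac{2}{3}\right) 5 \left(-3\right) = 1088 \left(\left(- \frac{10}{3}\right) \left(-3\right)\right) = 1088 \cdot 10 = 10880$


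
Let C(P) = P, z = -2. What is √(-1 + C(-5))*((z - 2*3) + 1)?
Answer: -7*I*√6 ≈ -17.146*I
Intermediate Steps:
√(-1 + C(-5))*((z - 2*3) + 1) = √(-1 - 5)*((-2 - 2*3) + 1) = √(-6)*((-2 - 6) + 1) = (I*√6)*(-8 + 1) = (I*√6)*(-7) = -7*I*√6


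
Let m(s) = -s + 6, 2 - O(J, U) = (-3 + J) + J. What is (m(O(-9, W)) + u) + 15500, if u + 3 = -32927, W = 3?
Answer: -17447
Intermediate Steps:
O(J, U) = 5 - 2*J (O(J, U) = 2 - ((-3 + J) + J) = 2 - (-3 + 2*J) = 2 + (3 - 2*J) = 5 - 2*J)
m(s) = 6 - s
u = -32930 (u = -3 - 32927 = -32930)
(m(O(-9, W)) + u) + 15500 = ((6 - (5 - 2*(-9))) - 32930) + 15500 = ((6 - (5 + 18)) - 32930) + 15500 = ((6 - 1*23) - 32930) + 15500 = ((6 - 23) - 32930) + 15500 = (-17 - 32930) + 15500 = -32947 + 15500 = -17447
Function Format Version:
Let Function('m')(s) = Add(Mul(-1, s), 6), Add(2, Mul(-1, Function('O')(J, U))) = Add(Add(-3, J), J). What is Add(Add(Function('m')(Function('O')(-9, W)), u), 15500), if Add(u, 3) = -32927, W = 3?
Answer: -17447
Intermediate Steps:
Function('O')(J, U) = Add(5, Mul(-2, J)) (Function('O')(J, U) = Add(2, Mul(-1, Add(Add(-3, J), J))) = Add(2, Mul(-1, Add(-3, Mul(2, J)))) = Add(2, Add(3, Mul(-2, J))) = Add(5, Mul(-2, J)))
Function('m')(s) = Add(6, Mul(-1, s))
u = -32930 (u = Add(-3, -32927) = -32930)
Add(Add(Function('m')(Function('O')(-9, W)), u), 15500) = Add(Add(Add(6, Mul(-1, Add(5, Mul(-2, -9)))), -32930), 15500) = Add(Add(Add(6, Mul(-1, Add(5, 18))), -32930), 15500) = Add(Add(Add(6, Mul(-1, 23)), -32930), 15500) = Add(Add(Add(6, -23), -32930), 15500) = Add(Add(-17, -32930), 15500) = Add(-32947, 15500) = -17447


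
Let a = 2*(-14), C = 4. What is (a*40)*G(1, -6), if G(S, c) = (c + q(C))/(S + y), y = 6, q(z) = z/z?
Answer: 800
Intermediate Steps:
q(z) = 1
G(S, c) = (1 + c)/(6 + S) (G(S, c) = (c + 1)/(S + 6) = (1 + c)/(6 + S))
a = -28
(a*40)*G(1, -6) = (-28*40)*((1 - 6)/(6 + 1)) = -1120*(-5)/7 = -160*(-5) = -1120*(-5/7) = 800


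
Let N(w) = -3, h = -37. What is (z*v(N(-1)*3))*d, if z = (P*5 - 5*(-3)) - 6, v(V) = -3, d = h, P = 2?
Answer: 2109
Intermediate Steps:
d = -37
z = 19 (z = (2*5 - 5*(-3)) - 6 = (10 + 15) - 6 = 25 - 6 = 19)
(z*v(N(-1)*3))*d = (19*(-3))*(-37) = -57*(-37) = 2109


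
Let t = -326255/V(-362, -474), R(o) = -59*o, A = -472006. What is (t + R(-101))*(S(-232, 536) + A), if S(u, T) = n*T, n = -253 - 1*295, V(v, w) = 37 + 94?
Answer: -347929620516/131 ≈ -2.6560e+9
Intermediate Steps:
V(v, w) = 131
n = -548 (n = -253 - 295 = -548)
t = -326255/131 ≈ -2490.5
S(u, T) = -548*T
(t + R(-101))*(S(-232, 536) + A) = (-326255/131 - 59*(-101))*(-548*536 - 472006) = (-326255/131 + 5959)*(-293728 - 472006) = (454374/131)*(-765734) = -347929620516/131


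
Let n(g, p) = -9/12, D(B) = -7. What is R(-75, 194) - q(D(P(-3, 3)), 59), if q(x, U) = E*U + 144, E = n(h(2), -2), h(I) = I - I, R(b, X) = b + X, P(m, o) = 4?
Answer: 77/4 ≈ 19.250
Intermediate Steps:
R(b, X) = X + b
h(I) = 0
n(g, p) = -¾ (n(g, p) = -9*1/12 = -¾)
E = -¾ ≈ -0.75000
q(x, U) = 144 - 3*U/4 (q(x, U) = -3*U/4 + 144 = 144 - 3*U/4)
R(-75, 194) - q(D(P(-3, 3)), 59) = (194 - 75) - (144 - ¾*59) = 119 - (144 - 177/4) = 119 - 1*399/4 = 119 - 399/4 = 77/4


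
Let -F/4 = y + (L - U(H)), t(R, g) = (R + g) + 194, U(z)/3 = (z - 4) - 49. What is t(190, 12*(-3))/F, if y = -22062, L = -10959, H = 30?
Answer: 29/10984 ≈ 0.0026402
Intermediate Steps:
U(z) = -159 + 3*z (U(z) = 3*((z - 4) - 49) = 3*((-4 + z) - 49) = 3*(-53 + z) = -159 + 3*z)
t(R, g) = 194 + R + g
F = 131808 (F = -4*(-22062 + (-10959 - (-159 + 3*30))) = -4*(-22062 + (-10959 - (-159 + 90))) = -4*(-22062 + (-10959 - 1*(-69))) = -4*(-22062 + (-10959 + 69)) = -4*(-22062 - 10890) = -4*(-32952) = 131808)
t(190, 12*(-3))/F = (194 + 190 + 12*(-3))/131808 = (194 + 190 - 36)*(1/131808) = 348*(1/131808) = 29/10984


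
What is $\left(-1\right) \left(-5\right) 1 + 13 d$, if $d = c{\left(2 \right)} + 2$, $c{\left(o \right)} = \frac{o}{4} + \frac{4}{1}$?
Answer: $\frac{179}{2} \approx 89.5$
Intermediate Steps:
$c{\left(o \right)} = 4 + \frac{o}{4}$ ($c{\left(o \right)} = o \frac{1}{4} + 4 \cdot 1 = \frac{o}{4} + 4 = 4 + \frac{o}{4}$)
$d = \frac{13}{2}$ ($d = \left(4 + \frac{1}{4} \cdot 2\right) + 2 = \left(4 + \frac{1}{2}\right) + 2 = \frac{9}{2} + 2 = \frac{13}{2} \approx 6.5$)
$\left(-1\right) \left(-5\right) 1 + 13 d = \left(-1\right) \left(-5\right) 1 + 13 \cdot \frac{13}{2} = 5 \cdot 1 + \frac{169}{2} = 5 + \frac{169}{2} = \frac{179}{2}$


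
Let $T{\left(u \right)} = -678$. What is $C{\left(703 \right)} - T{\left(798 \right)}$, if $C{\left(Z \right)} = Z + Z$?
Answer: $2084$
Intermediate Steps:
$C{\left(Z \right)} = 2 Z$
$C{\left(703 \right)} - T{\left(798 \right)} = 2 \cdot 703 - -678 = 1406 + 678 = 2084$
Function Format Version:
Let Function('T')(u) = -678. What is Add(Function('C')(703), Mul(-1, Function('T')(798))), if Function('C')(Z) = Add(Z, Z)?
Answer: 2084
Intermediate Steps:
Function('C')(Z) = Mul(2, Z)
Add(Function('C')(703), Mul(-1, Function('T')(798))) = Add(Mul(2, 703), Mul(-1, -678)) = Add(1406, 678) = 2084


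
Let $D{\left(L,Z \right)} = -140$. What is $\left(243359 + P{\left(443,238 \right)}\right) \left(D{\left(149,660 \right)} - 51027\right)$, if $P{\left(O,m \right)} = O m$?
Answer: $-17846691431$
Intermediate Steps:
$\left(243359 + P{\left(443,238 \right)}\right) \left(D{\left(149,660 \right)} - 51027\right) = \left(243359 + 443 \cdot 238\right) \left(-140 - 51027\right) = \left(243359 + 105434\right) \left(-51167\right) = 348793 \left(-51167\right) = -17846691431$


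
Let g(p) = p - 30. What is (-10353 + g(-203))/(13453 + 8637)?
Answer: -5293/11045 ≈ -0.47922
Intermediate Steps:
g(p) = -30 + p
(-10353 + g(-203))/(13453 + 8637) = (-10353 + (-30 - 203))/(13453 + 8637) = (-10353 - 233)/22090 = -10586*1/22090 = -5293/11045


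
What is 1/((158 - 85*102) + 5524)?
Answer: -1/2988 ≈ -0.00033467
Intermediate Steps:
1/((158 - 85*102) + 5524) = 1/((158 - 8670) + 5524) = 1/(-8512 + 5524) = 1/(-2988) = -1/2988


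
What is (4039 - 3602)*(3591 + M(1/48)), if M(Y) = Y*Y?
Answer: 3615591605/2304 ≈ 1.5693e+6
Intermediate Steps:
M(Y) = Y**2
(4039 - 3602)*(3591 + M(1/48)) = (4039 - 3602)*(3591 + (1/48)**2) = 437*(3591 + (1/48)**2) = 437*(3591 + 1/2304) = 437*(8273665/2304) = 3615591605/2304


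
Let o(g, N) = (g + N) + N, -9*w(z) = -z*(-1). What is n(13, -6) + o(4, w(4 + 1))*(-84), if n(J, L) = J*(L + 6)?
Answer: -728/3 ≈ -242.67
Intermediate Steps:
n(J, L) = J*(6 + L)
w(z) = -z/9 (w(z) = -(-z)*(-1)/9 = -z/9)
o(g, N) = g + 2*N (o(g, N) = (N + g) + N = g + 2*N)
n(13, -6) + o(4, w(4 + 1))*(-84) = 13*(6 - 6) + (4 + 2*(-(4 + 1)/9))*(-84) = 13*0 + (4 + 2*(-⅑*5))*(-84) = 0 + (4 + 2*(-5/9))*(-84) = 0 + (4 - 10/9)*(-84) = 0 + (26/9)*(-84) = 0 - 728/3 = -728/3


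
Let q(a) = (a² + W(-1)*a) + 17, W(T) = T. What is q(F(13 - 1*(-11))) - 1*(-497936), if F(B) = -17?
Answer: 498259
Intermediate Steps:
q(a) = 17 + a² - a (q(a) = (a² - a) + 17 = 17 + a² - a)
q(F(13 - 1*(-11))) - 1*(-497936) = (17 + (-17)² - 1*(-17)) - 1*(-497936) = (17 + 289 + 17) + 497936 = 323 + 497936 = 498259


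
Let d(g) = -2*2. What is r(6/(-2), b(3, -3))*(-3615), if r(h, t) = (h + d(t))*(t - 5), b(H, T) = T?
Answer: -202440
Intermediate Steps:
d(g) = -4
r(h, t) = (-5 + t)*(-4 + h) (r(h, t) = (h - 4)*(t - 5) = (-4 + h)*(-5 + t) = (-5 + t)*(-4 + h))
r(6/(-2), b(3, -3))*(-3615) = (20 - 30/(-2) - 4*(-3) + (6/(-2))*(-3))*(-3615) = (20 - 30*(-1)/2 + 12 + (6*(-½))*(-3))*(-3615) = (20 - 5*(-3) + 12 - 3*(-3))*(-3615) = (20 + 15 + 12 + 9)*(-3615) = 56*(-3615) = -202440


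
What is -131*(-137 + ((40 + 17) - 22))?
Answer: 13362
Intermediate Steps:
-131*(-137 + ((40 + 17) - 22)) = -131*(-137 + (57 - 22)) = -131*(-137 + 35) = -131*(-102) = 13362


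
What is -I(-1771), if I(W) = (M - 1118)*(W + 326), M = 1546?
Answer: 618460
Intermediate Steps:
I(W) = 139528 + 428*W (I(W) = (1546 - 1118)*(W + 326) = 428*(326 + W) = 139528 + 428*W)
-I(-1771) = -(139528 + 428*(-1771)) = -(139528 - 757988) = -1*(-618460) = 618460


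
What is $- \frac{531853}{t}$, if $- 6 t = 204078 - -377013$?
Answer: $\frac{151958}{27671} \approx 5.4916$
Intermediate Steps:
$t = - \frac{193697}{2}$ ($t = - \frac{204078 - -377013}{6} = - \frac{204078 + 377013}{6} = \left(- \frac{1}{6}\right) 581091 = - \frac{193697}{2} \approx -96849.0$)
$- \frac{531853}{t} = - \frac{531853}{- \frac{193697}{2}} = \left(-531853\right) \left(- \frac{2}{193697}\right) = \frac{151958}{27671}$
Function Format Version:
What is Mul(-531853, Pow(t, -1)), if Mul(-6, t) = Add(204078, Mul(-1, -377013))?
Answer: Rational(151958, 27671) ≈ 5.4916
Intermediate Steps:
t = Rational(-193697, 2) (t = Mul(Rational(-1, 6), Add(204078, Mul(-1, -377013))) = Mul(Rational(-1, 6), Add(204078, 377013)) = Mul(Rational(-1, 6), 581091) = Rational(-193697, 2) ≈ -96849.)
Mul(-531853, Pow(t, -1)) = Mul(-531853, Pow(Rational(-193697, 2), -1)) = Mul(-531853, Rational(-2, 193697)) = Rational(151958, 27671)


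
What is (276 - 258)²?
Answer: 324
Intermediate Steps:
(276 - 258)² = 18² = 324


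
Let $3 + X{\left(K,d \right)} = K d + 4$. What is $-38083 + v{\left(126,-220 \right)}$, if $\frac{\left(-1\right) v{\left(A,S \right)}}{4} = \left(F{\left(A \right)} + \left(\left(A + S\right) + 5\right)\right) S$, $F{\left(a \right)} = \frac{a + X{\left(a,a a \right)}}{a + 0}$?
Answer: $\frac{872887931}{63} \approx 1.3855 \cdot 10^{7}$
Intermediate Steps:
$X{\left(K,d \right)} = 1 + K d$ ($X{\left(K,d \right)} = -3 + \left(K d + 4\right) = -3 + \left(4 + K d\right) = 1 + K d$)
$F{\left(a \right)} = \frac{1 + a + a^{3}}{a}$ ($F{\left(a \right)} = \frac{a + \left(1 + a a a\right)}{a + 0} = \frac{a + \left(1 + a a^{2}\right)}{a} = \frac{a + \left(1 + a^{3}\right)}{a} = \frac{1 + a + a^{3}}{a}$)
$v{\left(A,S \right)} = - 4 S \left(5 + A + S + \frac{1 + A + A^{3}}{A}\right)$ ($v{\left(A,S \right)} = - 4 \left(\frac{1 + A + A^{3}}{A} + \left(\left(A + S\right) + 5\right)\right) S = - 4 \left(\frac{1 + A + A^{3}}{A} + \left(5 + A + S\right)\right) S = - 4 \left(5 + A + S + \frac{1 + A + A^{3}}{A}\right) S = - 4 S \left(5 + A + S + \frac{1 + A + A^{3}}{A}\right)$)
$-38083 + v{\left(126,-220 \right)} = -38083 - - \frac{880 \left(1 + 126 + 126^{3} + 126 \left(5 + 126 - 220\right)\right)}{126} = -38083 - \left(-880\right) \frac{1}{126} \left(1 + 126 + 2000376 + 126 \left(-89\right)\right) = -38083 - \left(-880\right) \frac{1}{126} \left(1 + 126 + 2000376 - 11214\right) = -38083 - \left(-880\right) \frac{1}{126} \cdot 1989289 = -38083 + \frac{875287160}{63} = \frac{872887931}{63}$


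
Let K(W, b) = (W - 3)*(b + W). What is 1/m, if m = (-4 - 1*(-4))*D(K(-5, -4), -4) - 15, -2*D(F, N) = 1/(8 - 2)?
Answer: -1/15 ≈ -0.066667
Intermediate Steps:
K(W, b) = (-3 + W)*(W + b)
D(F, N) = -1/12 (D(F, N) = -1/(2*(8 - 2)) = -½/6 = -½*⅙ = -1/12)
m = -15 (m = (-4 - 1*(-4))*(-1/12) - 15 = (-4 + 4)*(-1/12) - 15 = 0*(-1/12) - 15 = 0 - 15 = -15)
1/m = 1/(-15) = -1/15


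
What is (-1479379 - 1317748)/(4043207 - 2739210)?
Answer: -2797127/1303997 ≈ -2.1450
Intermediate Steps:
(-1479379 - 1317748)/(4043207 - 2739210) = -2797127/1303997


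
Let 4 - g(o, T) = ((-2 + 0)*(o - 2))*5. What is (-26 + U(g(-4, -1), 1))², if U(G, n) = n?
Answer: 625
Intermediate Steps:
g(o, T) = -16 + 10*o (g(o, T) = 4 - (-2 + 0)*(o - 2)*5 = 4 - (-2*(-2 + o))*5 = 4 - (4 - 2*o)*5 = 4 - (20 - 10*o) = 4 + (-20 + 10*o) = -16 + 10*o)
(-26 + U(g(-4, -1), 1))² = (-26 + 1)² = (-25)² = 625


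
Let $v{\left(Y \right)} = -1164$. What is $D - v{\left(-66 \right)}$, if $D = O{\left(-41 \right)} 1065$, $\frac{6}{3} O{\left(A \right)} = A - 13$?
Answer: $-27591$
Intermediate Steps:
$O{\left(A \right)} = - \frac{13}{2} + \frac{A}{2}$ ($O{\left(A \right)} = \frac{A - 13}{2} = \frac{-13 + A}{2} = - \frac{13}{2} + \frac{A}{2}$)
$D = -28755$ ($D = \left(- \frac{13}{2} + \frac{1}{2} \left(-41\right)\right) 1065 = \left(- \frac{13}{2} - \frac{41}{2}\right) 1065 = \left(-27\right) 1065 = -28755$)
$D - v{\left(-66 \right)} = -28755 - -1164 = -28755 + 1164 = -27591$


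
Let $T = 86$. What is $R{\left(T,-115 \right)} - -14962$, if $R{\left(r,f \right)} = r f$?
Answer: $5072$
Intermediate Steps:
$R{\left(r,f \right)} = f r$
$R{\left(T,-115 \right)} - -14962 = \left(-115\right) 86 - -14962 = -9890 + 14962 = 5072$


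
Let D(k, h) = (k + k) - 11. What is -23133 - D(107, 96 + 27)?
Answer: -23336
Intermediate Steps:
D(k, h) = -11 + 2*k (D(k, h) = 2*k - 11 = -11 + 2*k)
-23133 - D(107, 96 + 27) = -23133 - (-11 + 2*107) = -23133 - (-11 + 214) = -23133 - 1*203 = -23133 - 203 = -23336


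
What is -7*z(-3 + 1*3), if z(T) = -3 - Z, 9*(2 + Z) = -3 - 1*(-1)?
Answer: 49/9 ≈ 5.4444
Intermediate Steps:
Z = -20/9 (Z = -2 + (-3 - 1*(-1))/9 = -2 + (-3 + 1)/9 = -2 + (⅑)*(-2) = -2 - 2/9 = -20/9 ≈ -2.2222)
z(T) = -7/9 (z(T) = -3 - 1*(-20/9) = -3 + 20/9 = -7/9)
-7*z(-3 + 1*3) = -7*(-7/9) = 49/9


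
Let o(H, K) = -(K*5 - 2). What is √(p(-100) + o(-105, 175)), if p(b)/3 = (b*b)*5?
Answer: √149127 ≈ 386.17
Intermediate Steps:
o(H, K) = 2 - 5*K (o(H, K) = -(5*K - 2) = -(-2 + 5*K) = 2 - 5*K)
p(b) = 15*b² (p(b) = 3*((b*b)*5) = 3*(b²*5) = 3*(5*b²) = 15*b²)
√(p(-100) + o(-105, 175)) = √(15*(-100)² + (2 - 5*175)) = √(15*10000 + (2 - 875)) = √(150000 - 873) = √149127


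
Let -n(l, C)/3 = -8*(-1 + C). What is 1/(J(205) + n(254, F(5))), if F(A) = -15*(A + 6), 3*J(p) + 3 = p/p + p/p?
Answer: -3/11953 ≈ -0.00025098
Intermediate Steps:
J(p) = -⅓ (J(p) = -1 + (p/p + p/p)/3 = -1 + (1 + 1)/3 = -1 + (⅓)*2 = -1 + ⅔ = -⅓)
F(A) = -90 - 15*A (F(A) = -15*(6 + A) = -90 - 15*A)
n(l, C) = -24 + 24*C (n(l, C) = -(-24)*(-1 + C) = -3*(8 - 8*C) = -24 + 24*C)
1/(J(205) + n(254, F(5))) = 1/(-⅓ + (-24 + 24*(-90 - 15*5))) = 1/(-⅓ + (-24 + 24*(-90 - 75))) = 1/(-⅓ + (-24 + 24*(-165))) = 1/(-⅓ + (-24 - 3960)) = 1/(-⅓ - 3984) = 1/(-11953/3) = -3/11953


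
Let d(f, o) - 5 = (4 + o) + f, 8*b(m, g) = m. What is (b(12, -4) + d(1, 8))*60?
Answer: 1170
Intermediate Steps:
b(m, g) = m/8
d(f, o) = 9 + f + o (d(f, o) = 5 + ((4 + o) + f) = 5 + (4 + f + o) = 9 + f + o)
(b(12, -4) + d(1, 8))*60 = ((⅛)*12 + (9 + 1 + 8))*60 = (3/2 + 18)*60 = (39/2)*60 = 1170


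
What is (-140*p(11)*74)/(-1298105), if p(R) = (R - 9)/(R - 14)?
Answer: -4144/778863 ≈ -0.0053206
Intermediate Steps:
p(R) = (-9 + R)/(-14 + R)
(-140*p(11)*74)/(-1298105) = (-140*(-9 + 11)/(-14 + 11)*74)/(-1298105) = (-140*2/(-3)*74)*(-1/1298105) = (-(-140)*2/3*74)*(-1/1298105) = (-140*(-2/3)*74)*(-1/1298105) = ((280/3)*74)*(-1/1298105) = (20720/3)*(-1/1298105) = -4144/778863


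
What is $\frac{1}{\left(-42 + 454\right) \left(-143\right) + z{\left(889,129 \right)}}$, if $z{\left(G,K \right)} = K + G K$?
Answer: $\frac{1}{55894} \approx 1.7891 \cdot 10^{-5}$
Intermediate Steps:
$\frac{1}{\left(-42 + 454\right) \left(-143\right) + z{\left(889,129 \right)}} = \frac{1}{\left(-42 + 454\right) \left(-143\right) + 129 \left(1 + 889\right)} = \frac{1}{412 \left(-143\right) + 129 \cdot 890} = \frac{1}{-58916 + 114810} = \frac{1}{55894}$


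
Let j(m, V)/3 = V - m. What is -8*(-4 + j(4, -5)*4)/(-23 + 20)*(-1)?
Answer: 896/3 ≈ 298.67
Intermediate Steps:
j(m, V) = -3*m + 3*V (j(m, V) = 3*(V - m) = -3*m + 3*V)
-8*(-4 + j(4, -5)*4)/(-23 + 20)*(-1) = -8*(-4 + (-3*4 + 3*(-5))*4)/(-23 + 20)*(-1) = -8*(-4 + (-12 - 15)*4)/(-3)*(-1) = -8*(-4 - 27*4)*(-1)/3*(-1) = -8*(-4 - 108)*(-1)/3*(-1) = -(-896)*(-1)/3*(-1) = -8*112/3*(-1) = -896/3*(-1) = 896/3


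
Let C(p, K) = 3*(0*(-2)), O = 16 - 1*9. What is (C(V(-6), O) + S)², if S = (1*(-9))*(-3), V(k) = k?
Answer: 729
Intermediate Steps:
O = 7 (O = 16 - 9 = 7)
C(p, K) = 0 (C(p, K) = 3*0 = 0)
S = 27 (S = -9*(-3) = 27)
(C(V(-6), O) + S)² = (0 + 27)² = 27² = 729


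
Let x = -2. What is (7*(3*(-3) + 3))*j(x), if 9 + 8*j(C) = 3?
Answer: 63/2 ≈ 31.500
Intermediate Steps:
j(C) = -¾ (j(C) = -9/8 + (⅛)*3 = -9/8 + 3/8 = -¾)
(7*(3*(-3) + 3))*j(x) = (7*(3*(-3) + 3))*(-¾) = (7*(-9 + 3))*(-¾) = (7*(-6))*(-¾) = -42*(-¾) = 63/2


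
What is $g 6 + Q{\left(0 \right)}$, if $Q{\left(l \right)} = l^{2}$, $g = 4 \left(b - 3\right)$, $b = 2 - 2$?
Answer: $-72$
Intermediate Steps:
$b = 0$ ($b = 2 - 2 = 0$)
$g = -12$ ($g = 4 \left(0 - 3\right) = 4 \left(-3\right) = -12$)
$g 6 + Q{\left(0 \right)} = \left(-12\right) 6 + 0^{2} = -72 + 0 = -72$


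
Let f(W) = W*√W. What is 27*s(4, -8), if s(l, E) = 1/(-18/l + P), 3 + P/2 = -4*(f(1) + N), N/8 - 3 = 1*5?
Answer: -54/1061 ≈ -0.050895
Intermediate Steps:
N = 64 (N = 24 + 8*(1*5) = 24 + 8*5 = 24 + 40 = 64)
f(W) = W^(3/2)
P = -526 (P = -6 + 2*(-4*(1^(3/2) + 64)) = -6 + 2*(-4*(1 + 64)) = -6 + 2*(-4*65) = -6 + 2*(-260) = -6 - 520 = -526)
s(l, E) = 1/(-526 - 18/l) (s(l, E) = 1/(-18/l - 526) = 1/(-526 - 18/l))
27*s(4, -8) = 27*(-1*4/(18 + 526*4)) = 27*(-1*4/(18 + 2104)) = 27*(-1*4/2122) = 27*(-1*4*1/2122) = 27*(-2/1061) = -54/1061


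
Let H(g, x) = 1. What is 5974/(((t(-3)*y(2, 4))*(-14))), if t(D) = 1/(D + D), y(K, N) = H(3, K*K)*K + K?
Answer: 8961/14 ≈ 640.07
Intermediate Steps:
y(K, N) = 2*K (y(K, N) = 1*K + K = K + K = 2*K)
t(D) = 1/(2*D)
5974/(((t(-3)*y(2, 4))*(-14))) = 5974/(((((½)/(-3))*(2*2))*(-14))) = 5974/(((((½)*(-⅓))*4)*(-14))) = 5974/((-⅙*4*(-14))) = 5974/((-⅔*(-14))) = 5974/(28/3) = 5974*(3/28) = 8961/14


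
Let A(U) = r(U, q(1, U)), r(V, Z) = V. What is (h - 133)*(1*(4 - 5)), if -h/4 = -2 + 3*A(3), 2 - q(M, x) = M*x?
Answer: 161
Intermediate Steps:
q(M, x) = 2 - M*x
A(U) = U
h = -28 (h = -4*(-2 + 3*3) = -4*(-2 + 9) = -4*7 = -28)
(h - 133)*(1*(4 - 5)) = (-28 - 133)*(1*(4 - 5)) = -161*(-1) = 161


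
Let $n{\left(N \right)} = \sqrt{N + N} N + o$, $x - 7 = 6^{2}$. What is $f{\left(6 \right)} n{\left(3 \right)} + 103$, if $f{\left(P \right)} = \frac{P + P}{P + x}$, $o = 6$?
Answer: $\frac{5119}{49} + \frac{36 \sqrt{6}}{49} \approx 106.27$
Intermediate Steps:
$x = 43$ ($x = 7 + 6^{2} = 7 + 36 = 43$)
$f{\left(P \right)} = \frac{2 P}{43 + P}$ ($f{\left(P \right)} = \frac{P + P}{P + 43} = \frac{2 P}{43 + P}$)
$n{\left(N \right)} = 6 + \sqrt{2} N^{\frac{3}{2}}$ ($n{\left(N \right)} = \sqrt{N + N} N + 6 = \sqrt{2 N} N + 6 = \sqrt{2} \sqrt{N} N + 6 = \sqrt{2} N^{\frac{3}{2}} + 6 = 6 + \sqrt{2} N^{\frac{3}{2}}$)
$f{\left(6 \right)} n{\left(3 \right)} + 103 = 2 \cdot 6 \frac{1}{43 + 6} \left(6 + \sqrt{2} \cdot 3^{\frac{3}{2}}\right) + 103 = 2 \cdot 6 \cdot \frac{1}{49} \left(6 + \sqrt{2} \cdot 3 \sqrt{3}\right) + 103 = 2 \cdot 6 \cdot \frac{1}{49} \left(6 + 3 \sqrt{6}\right) + 103 = \frac{12 \left(6 + 3 \sqrt{6}\right)}{49} + 103 = \left(\frac{72}{49} + \frac{36 \sqrt{6}}{49}\right) + 103 = \frac{5119}{49} + \frac{36 \sqrt{6}}{49}$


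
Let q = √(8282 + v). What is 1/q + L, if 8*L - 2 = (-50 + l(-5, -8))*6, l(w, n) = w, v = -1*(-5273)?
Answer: -41 + √13555/13555 ≈ -40.991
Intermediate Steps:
v = 5273
q = √13555 (q = √(8282 + 5273) = √13555 ≈ 116.43)
L = -41 (L = ¼ + ((-50 - 5)*6)/8 = ¼ + (-55*6)/8 = ¼ + (⅛)*(-330) = ¼ - 165/4 = -41)
1/q + L = 1/(√13555) - 41 = √13555/13555 - 41 = -41 + √13555/13555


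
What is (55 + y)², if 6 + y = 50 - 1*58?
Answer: 1681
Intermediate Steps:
y = -14 (y = -6 + (50 - 1*58) = -6 + (50 - 58) = -6 - 8 = -14)
(55 + y)² = (55 - 14)² = 41² = 1681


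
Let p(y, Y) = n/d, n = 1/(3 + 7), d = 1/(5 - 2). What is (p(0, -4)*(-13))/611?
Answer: -3/470 ≈ -0.0063830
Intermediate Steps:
d = ⅓ (d = 1/3 = ⅓ ≈ 0.33333)
n = ⅒ (n = 1/10 = ⅒ ≈ 0.10000)
p(y, Y) = 3/10 (p(y, Y) = 1/(10*(⅓)) = (⅒)*3 = 3/10)
(p(0, -4)*(-13))/611 = ((3/10)*(-13))/611 = -39/10*1/611 = -3/470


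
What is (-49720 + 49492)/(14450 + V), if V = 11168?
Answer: -114/12809 ≈ -0.0089000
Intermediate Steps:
(-49720 + 49492)/(14450 + V) = (-49720 + 49492)/(14450 + 11168) = -228/25618 = -228*1/25618 = -114/12809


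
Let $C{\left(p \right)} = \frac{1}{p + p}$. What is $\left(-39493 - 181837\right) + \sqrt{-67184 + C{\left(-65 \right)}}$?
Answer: $-221330 + \frac{i \sqrt{1135409730}}{130} \approx -2.2133 \cdot 10^{5} + 259.2 i$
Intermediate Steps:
$C{\left(p \right)} = \frac{1}{2 p}$
$\left(-39493 - 181837\right) + \sqrt{-67184 + C{\left(-65 \right)}} = \left(-39493 - 181837\right) + \sqrt{-67184 + \frac{1}{2 \left(-65\right)}} = -221330 + \sqrt{-67184 + \frac{1}{2} \left(- \frac{1}{65}\right)} = -221330 + \sqrt{-67184 - \frac{1}{130}} = -221330 + \sqrt{- \frac{8733921}{130}} = -221330 + \frac{i \sqrt{1135409730}}{130}$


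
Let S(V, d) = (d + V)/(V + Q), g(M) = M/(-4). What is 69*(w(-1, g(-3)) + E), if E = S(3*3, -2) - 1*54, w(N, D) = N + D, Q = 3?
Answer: -3703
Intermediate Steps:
g(M) = -M/4 (g(M) = M*(-¼) = -M/4)
S(V, d) = (V + d)/(3 + V) (S(V, d) = (d + V)/(V + 3) = (V + d)/(3 + V))
w(N, D) = D + N
E = -641/12 (E = (3*3 - 2)/(3 + 3*3) - 1*54 = (9 - 2)/(3 + 9) - 54 = 7/12 - 54 = -641/12 ≈ -53.417)
69*(w(-1, g(-3)) + E) = 69*((-¼*(-3) - 1) - 641/12) = 69*((¾ - 1) - 641/12) = 69*(-¼ - 641/12) = 69*(-161/3) = -3703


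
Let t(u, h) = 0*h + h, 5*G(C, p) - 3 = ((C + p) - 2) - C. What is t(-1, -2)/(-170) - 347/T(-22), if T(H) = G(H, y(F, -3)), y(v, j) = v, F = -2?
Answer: 147476/85 ≈ 1735.0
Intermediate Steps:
G(C, p) = 1/5 + p/5 (G(C, p) = 3/5 + (((C + p) - 2) - C)/5 = 3/5 + ((-2 + C + p) - C)/5 = 3/5 + (-2 + p)/5 = 3/5 + (-2/5 + p/5) = 1/5 + p/5)
t(u, h) = h (t(u, h) = 0 + h = h)
T(H) = -1/5 (T(H) = 1/5 + (1/5)*(-2) = 1/5 - 2/5 = -1/5)
t(-1, -2)/(-170) - 347/T(-22) = -2/(-170) - 347/(-1/5) = -2*(-1/170) - 347*(-5) = 1/85 + 1735 = 147476/85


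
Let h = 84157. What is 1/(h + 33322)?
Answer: 1/117479 ≈ 8.5122e-6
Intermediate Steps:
1/(h + 33322) = 1/(84157 + 33322) = 1/117479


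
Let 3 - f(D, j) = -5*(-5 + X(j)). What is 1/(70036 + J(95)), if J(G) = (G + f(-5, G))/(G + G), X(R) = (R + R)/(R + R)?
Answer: 95/6653459 ≈ 1.4278e-5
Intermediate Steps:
X(R) = 1 (X(R) = (2*R)/((2*R)) = (2*R)*(1/(2*R)) = 1)
f(D, j) = -17 (f(D, j) = 3 - (-5)*(-5 + 1) = 3 - (-5)*(-4) = 3 - 1*20 = 3 - 20 = -17)
J(G) = (-17 + G)/(2*G) (J(G) = (G - 17)/(G + G) = (-17 + G)/((2*G)) = (-17 + G)*(1/(2*G)) = (-17 + G)/(2*G))
1/(70036 + J(95)) = 1/(70036 + (1/2)*(-17 + 95)/95) = 1/(70036 + (1/2)*(1/95)*78) = 1/(70036 + 39/95) = 1/(6653459/95) = 95/6653459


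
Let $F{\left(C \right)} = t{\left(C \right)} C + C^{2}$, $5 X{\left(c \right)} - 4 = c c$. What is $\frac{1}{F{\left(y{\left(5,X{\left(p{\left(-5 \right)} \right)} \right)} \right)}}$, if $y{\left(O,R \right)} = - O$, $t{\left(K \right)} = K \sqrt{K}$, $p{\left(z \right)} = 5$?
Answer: $\frac{1}{150} - \frac{i \sqrt{5}}{150} \approx 0.0066667 - 0.014907 i$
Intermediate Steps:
$X{\left(c \right)} = \frac{4}{5} + \frac{c^{2}}{5}$ ($X{\left(c \right)} = \frac{4}{5} + \frac{c c}{5} = \frac{4}{5} + \frac{c^{2}}{5}$)
$t{\left(K \right)} = K^{\frac{3}{2}}$
$F{\left(C \right)} = C^{2} + C^{\frac{5}{2}}$ ($F{\left(C \right)} = C^{\frac{3}{2}} C + C^{2} = C^{\frac{5}{2}} + C^{2} = C^{2} + C^{\frac{5}{2}}$)
$\frac{1}{F{\left(y{\left(5,X{\left(p{\left(-5 \right)} \right)} \right)} \right)}} = \frac{1}{\left(-1\right) 5 \left(\left(-1\right) 5 + \left(\left(-1\right) 5\right)^{\frac{3}{2}}\right)} = \frac{1}{\left(-5\right) \left(-5 + \left(-5\right)^{\frac{3}{2}}\right)} = \frac{1}{\left(-5\right) \left(-5 - 5 i \sqrt{5}\right)} = \frac{1}{25 + 25 i \sqrt{5}}$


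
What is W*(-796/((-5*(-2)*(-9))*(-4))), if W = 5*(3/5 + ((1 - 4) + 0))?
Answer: 398/15 ≈ 26.533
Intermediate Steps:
W = -12 (W = 5*(3*(1/5) + (-3 + 0)) = 5*(3/5 - 3) = 5*(-12/5) = -12)
W*(-796/((-5*(-2)*(-9))*(-4))) = -(-9552)/((-5*(-2)*(-9))*(-4)) = -(-9552)/((10*(-9))*(-4)) = -(-9552)/((-90*(-4))) = -(-9552)/360 = -12*(-199/90) = 398/15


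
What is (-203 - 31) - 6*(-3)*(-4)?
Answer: -306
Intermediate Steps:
(-203 - 31) - 6*(-3)*(-4) = -234 + 18*(-4) = -234 - 72 = -306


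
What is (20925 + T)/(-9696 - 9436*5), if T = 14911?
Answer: -8959/14219 ≈ -0.63007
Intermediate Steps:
(20925 + T)/(-9696 - 9436*5) = (20925 + 14911)/(-9696 - 9436*5) = 35836/(-9696 - 47180) = 35836/(-56876) = 35836*(-1/56876) = -8959/14219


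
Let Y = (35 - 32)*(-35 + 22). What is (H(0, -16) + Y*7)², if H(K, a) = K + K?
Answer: 74529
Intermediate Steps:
H(K, a) = 2*K
Y = -39 (Y = 3*(-13) = -39)
(H(0, -16) + Y*7)² = (2*0 - 39*7)² = (0 - 273)² = (-273)² = 74529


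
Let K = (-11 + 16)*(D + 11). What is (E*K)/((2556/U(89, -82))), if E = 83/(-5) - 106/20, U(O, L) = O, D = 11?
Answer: -71467/852 ≈ -83.881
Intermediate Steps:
E = -219/10 (E = 83*(-⅕) - 106*1/20 = -83/5 - 53/10 = -219/10 ≈ -21.900)
K = 110 (K = (-11 + 16)*(11 + 11) = 5*22 = 110)
(E*K)/((2556/U(89, -82))) = (-219/10*110)/((2556/89)) = -2409/(2556*(1/89)) = -2409/2556/89 = -2409*89/2556 = -71467/852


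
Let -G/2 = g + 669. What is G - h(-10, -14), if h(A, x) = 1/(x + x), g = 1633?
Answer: -128911/28 ≈ -4604.0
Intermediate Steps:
h(A, x) = 1/(2*x)
G = -4604 (G = -2*(1633 + 669) = -2*2302 = -4604)
G - h(-10, -14) = -4604 - 1/(2*(-14)) = -4604 - (-1)/(2*14) = -4604 - 1*(-1/28) = -4604 + 1/28 = -128911/28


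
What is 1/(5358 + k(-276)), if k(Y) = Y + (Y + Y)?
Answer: 1/4530 ≈ 0.00022075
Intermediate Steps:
k(Y) = 3*Y (k(Y) = Y + 2*Y = 3*Y)
1/(5358 + k(-276)) = 1/(5358 + 3*(-276)) = 1/(5358 - 828) = 1/4530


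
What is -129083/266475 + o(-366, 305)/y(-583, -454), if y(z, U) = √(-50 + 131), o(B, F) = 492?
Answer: 4812739/88825 ≈ 54.182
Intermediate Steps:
y(z, U) = 9 (y(z, U) = √81 = 9)
-129083/266475 + o(-366, 305)/y(-583, -454) = -129083/266475 + 492/9 = -129083*1/266475 + 492*(⅑) = -129083/266475 + 164/3 = 4812739/88825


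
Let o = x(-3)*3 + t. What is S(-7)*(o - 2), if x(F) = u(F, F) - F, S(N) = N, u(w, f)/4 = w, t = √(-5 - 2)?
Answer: 203 - 7*I*√7 ≈ 203.0 - 18.52*I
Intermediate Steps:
t = I*√7 (t = √(-7) = I*√7 ≈ 2.6458*I)
u(w, f) = 4*w
x(F) = 3*F (x(F) = 4*F - F = 3*F)
o = -27 + I*√7 (o = (3*(-3))*3 + I*√7 = -9*3 + I*√7 = -27 + I*√7 ≈ -27.0 + 2.6458*I)
S(-7)*(o - 2) = -7*((-27 + I*√7) - 2) = -7*(-29 + I*√7) = 203 - 7*I*√7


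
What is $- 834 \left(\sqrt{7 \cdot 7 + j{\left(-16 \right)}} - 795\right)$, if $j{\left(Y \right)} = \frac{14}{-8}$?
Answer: $663030 - 1251 \sqrt{21} \approx 6.573 \cdot 10^{5}$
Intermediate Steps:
$j{\left(Y \right)} = - \frac{7}{4}$ ($j{\left(Y \right)} = 14 \left(- \frac{1}{8}\right) = - \frac{7}{4}$)
$- 834 \left(\sqrt{7 \cdot 7 + j{\left(-16 \right)}} - 795\right) = - 834 \left(\sqrt{7 \cdot 7 - \frac{7}{4}} - 795\right) = - 834 \left(\sqrt{49 - \frac{7}{4}} - 795\right) = - 834 \left(\sqrt{\frac{189}{4}} - 795\right) = - 834 \left(\frac{3 \sqrt{21}}{2} - 795\right) = - 834 \left(-795 + \frac{3 \sqrt{21}}{2}\right) = 663030 - 1251 \sqrt{21}$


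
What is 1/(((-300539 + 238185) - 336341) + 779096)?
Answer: 1/380401 ≈ 2.6288e-6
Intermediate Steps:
1/(((-300539 + 238185) - 336341) + 779096) = 1/((-62354 - 336341) + 779096) = 1/(-398695 + 779096) = 1/380401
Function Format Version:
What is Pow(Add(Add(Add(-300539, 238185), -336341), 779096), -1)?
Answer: Rational(1, 380401) ≈ 2.6288e-6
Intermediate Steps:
Pow(Add(Add(Add(-300539, 238185), -336341), 779096), -1) = Pow(Add(Add(-62354, -336341), 779096), -1) = Pow(Add(-398695, 779096), -1) = Pow(380401, -1) = Rational(1, 380401)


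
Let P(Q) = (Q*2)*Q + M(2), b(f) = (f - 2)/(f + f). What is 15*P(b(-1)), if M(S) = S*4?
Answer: 375/2 ≈ 187.50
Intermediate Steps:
M(S) = 4*S
b(f) = (-2 + f)/(2*f) (b(f) = (-2 + f)/((2*f)) = (-2 + f)*(1/(2*f)) = (-2 + f)/(2*f))
P(Q) = 8 + 2*Q² (P(Q) = (Q*2)*Q + 4*2 = (2*Q)*Q + 8 = 2*Q² + 8 = 8 + 2*Q²)
15*P(b(-1)) = 15*(8 + 2*((½)*(-2 - 1)/(-1))²) = 15*(8 + 2*((½)*(-1)*(-3))²) = 15*(8 + 2*(3/2)²) = 15*(8 + 2*(9/4)) = 15*(8 + 9/2) = 15*(25/2) = 375/2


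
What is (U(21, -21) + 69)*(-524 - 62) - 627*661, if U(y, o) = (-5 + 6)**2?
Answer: -455467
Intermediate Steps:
U(y, o) = 1 (U(y, o) = 1**2 = 1)
(U(21, -21) + 69)*(-524 - 62) - 627*661 = (1 + 69)*(-524 - 62) - 627*661 = 70*(-586) - 414447 = -41020 - 414447 = -455467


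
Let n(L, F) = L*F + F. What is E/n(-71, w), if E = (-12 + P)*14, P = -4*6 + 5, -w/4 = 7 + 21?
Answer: -31/560 ≈ -0.055357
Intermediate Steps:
w = -112 (w = -4*(7 + 21) = -4*28 = -112)
n(L, F) = F + F*L (n(L, F) = F*L + F = F + F*L)
P = -19 (P = -24 + 5 = -19)
E = -434 (E = (-12 - 19)*14 = -31*14 = -434)
E/n(-71, w) = -434*(-1/(112*(1 - 71))) = -434/((-112*(-70))) = -434/7840 = -434*1/7840 = -31/560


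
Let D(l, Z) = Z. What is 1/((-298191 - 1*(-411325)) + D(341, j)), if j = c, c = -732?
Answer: 1/112402 ≈ 8.8966e-6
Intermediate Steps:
j = -732
1/((-298191 - 1*(-411325)) + D(341, j)) = 1/((-298191 - 1*(-411325)) - 732) = 1/((-298191 + 411325) - 732) = 1/(113134 - 732) = 1/112402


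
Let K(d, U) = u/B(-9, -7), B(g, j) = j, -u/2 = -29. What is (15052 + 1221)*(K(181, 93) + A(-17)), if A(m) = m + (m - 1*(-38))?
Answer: -488190/7 ≈ -69741.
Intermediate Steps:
u = 58 (u = -2*(-29) = 58)
A(m) = 38 + 2*m (A(m) = m + (m + 38) = m + (38 + m) = 38 + 2*m)
K(d, U) = -58/7 (K(d, U) = 58/(-7) = 58*(-1/7) = -58/7)
(15052 + 1221)*(K(181, 93) + A(-17)) = (15052 + 1221)*(-58/7 + (38 + 2*(-17))) = 16273*(-58/7 + (38 - 34)) = 16273*(-58/7 + 4) = 16273*(-30/7) = -488190/7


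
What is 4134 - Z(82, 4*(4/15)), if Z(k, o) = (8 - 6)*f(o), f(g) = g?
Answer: 61978/15 ≈ 4131.9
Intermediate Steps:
Z(k, o) = 2*o (Z(k, o) = (8 - 6)*o = 2*o)
4134 - Z(82, 4*(4/15)) = 4134 - 2*4*(4/15) = 4134 - 2*16/15 = 4134 - 1*32/15 = 4134 - 32/15 = 61978/15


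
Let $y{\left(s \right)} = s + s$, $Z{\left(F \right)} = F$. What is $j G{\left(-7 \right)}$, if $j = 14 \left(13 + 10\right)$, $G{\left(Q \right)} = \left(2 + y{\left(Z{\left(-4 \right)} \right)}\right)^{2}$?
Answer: $11592$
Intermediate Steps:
$y{\left(s \right)} = 2 s$
$G{\left(Q \right)} = 36$ ($G{\left(Q \right)} = \left(2 + 2 \left(-4\right)\right)^{2} = \left(2 - 8\right)^{2} = \left(-6\right)^{2} = 36$)
$j = 322$ ($j = 14 \cdot 23 = 322$)
$j G{\left(-7 \right)} = 322 \cdot 36 = 11592$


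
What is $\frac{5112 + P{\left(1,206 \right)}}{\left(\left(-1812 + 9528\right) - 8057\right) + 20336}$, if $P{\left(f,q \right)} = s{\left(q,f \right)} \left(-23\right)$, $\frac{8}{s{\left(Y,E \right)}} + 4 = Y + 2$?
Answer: $\frac{6062}{23715} \approx 0.25562$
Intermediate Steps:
$s{\left(Y,E \right)} = \frac{8}{-2 + Y}$ ($s{\left(Y,E \right)} = \frac{8}{-4 + \left(Y + 2\right)} = \frac{8}{-4 + \left(2 + Y\right)} = \frac{8}{-2 + Y}$)
$P{\left(f,q \right)} = - \frac{184}{-2 + q}$ ($P{\left(f,q \right)} = \frac{8}{-2 + q} \left(-23\right) = - \frac{184}{-2 + q}$)
$\frac{5112 + P{\left(1,206 \right)}}{\left(\left(-1812 + 9528\right) - 8057\right) + 20336} = \frac{5112 - \frac{184}{-2 + 206}}{\left(\left(-1812 + 9528\right) - 8057\right) + 20336} = \frac{5112 - \frac{184}{204}}{\left(7716 - 8057\right) + 20336} = \frac{5112 - \frac{46}{51}}{-341 + 20336} = \frac{5112 - \frac{46}{51}}{19995} = \frac{260666}{51} \cdot \frac{1}{19995} = \frac{6062}{23715}$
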